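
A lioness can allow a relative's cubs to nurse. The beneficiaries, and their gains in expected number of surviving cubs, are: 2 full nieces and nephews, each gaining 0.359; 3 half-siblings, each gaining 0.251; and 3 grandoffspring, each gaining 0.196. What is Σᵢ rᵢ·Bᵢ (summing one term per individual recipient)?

r to a full niece or nephew = 1/4 (full aunt/uncle↔niece/nephew: two paths of length 3 through the shared grandparent pair: r = 2·(1/2)^3 = 1/4).
r to a half-sibling = 0.25 (half-sibs share one parent — one path of length 2: r = (1/2)^2 = 1/4).
r to a grandoffspring = 1/4 (two parent–offspring links: r = (1/2)^2 = 1/4).
Summing one r·B term per recipient: 2·0.25·0.359 + 3·0.25·0.251 + 3·0.25·0.196 = 0.51475.

0.51475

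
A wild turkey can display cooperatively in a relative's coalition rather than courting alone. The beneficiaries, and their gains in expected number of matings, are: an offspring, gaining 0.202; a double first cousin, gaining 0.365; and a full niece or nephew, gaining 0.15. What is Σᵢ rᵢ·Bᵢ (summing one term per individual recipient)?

0.22975

r to an offspring = 0.5 (one parent–offspring link: r = (1/2)^1 = 1/2).
r to a double first cousin = 1/4 (double first cousins share both grandparent pairs — four paths of length 4: r = 4·(1/2)^4 = 1/4).
r to a full niece or nephew = 0.25 (full aunt/uncle↔niece/nephew: two paths of length 3 through the shared grandparent pair: r = 2·(1/2)^3 = 1/4).
Summing one r·B term per recipient: 1·0.5·0.202 + 1·0.25·0.365 + 1·0.25·0.15 = 0.22975.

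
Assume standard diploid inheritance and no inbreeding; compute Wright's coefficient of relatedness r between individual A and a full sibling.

0.5

Full sibs share both parents — two paths of length 2: r = 2·(1/2)^2 = 1/2.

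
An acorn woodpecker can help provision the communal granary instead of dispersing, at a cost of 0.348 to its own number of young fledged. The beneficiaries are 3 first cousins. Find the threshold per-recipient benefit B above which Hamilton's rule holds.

0.928

r to a first cousin = 1/8 (first cousins share one grandparent pair — two paths of length 4: r = 2·(1/2)^4 = 1/8).
Hamilton's rule with n recipients of equal r: n·r·B > C, so B > C/(n·r) = 0.348/(3·0.125) = 0.928.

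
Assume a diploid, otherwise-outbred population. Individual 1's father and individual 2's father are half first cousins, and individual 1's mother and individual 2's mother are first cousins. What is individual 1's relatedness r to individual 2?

0.046875

With two independent routes of shared ancestry, r is the sum of the two contributions.
Individual 1 and individual 2 are related in two ways: half second cousins through their fathers (r = 1/64) and second cousins through their mothers (r = 1/32).
r = 1/64 + 1/32 = 0.046875.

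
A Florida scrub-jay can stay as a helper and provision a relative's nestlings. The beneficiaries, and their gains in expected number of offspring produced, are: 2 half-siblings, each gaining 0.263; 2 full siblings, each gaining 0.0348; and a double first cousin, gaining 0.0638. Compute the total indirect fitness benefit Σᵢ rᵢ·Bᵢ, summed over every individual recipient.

0.18225

r to a half-sibling = 0.25 (half-sibs share one parent — one path of length 2: r = (1/2)^2 = 1/4).
r to a full sibling = 1/2 (full sibs share both parents — two paths of length 2: r = 2·(1/2)^2 = 1/2).
r to a double first cousin = 0.25 (double first cousins share both grandparent pairs — four paths of length 4: r = 4·(1/2)^4 = 1/4).
Summing one r·B term per recipient: 2·0.25·0.263 + 2·0.5·0.0348 + 1·0.25·0.0638 = 0.18225.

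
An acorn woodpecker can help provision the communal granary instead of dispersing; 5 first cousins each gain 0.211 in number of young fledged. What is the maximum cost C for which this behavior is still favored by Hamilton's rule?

0.131875

r to a first cousin = 1/8 (first cousins share one grandparent pair — two paths of length 4: r = 2·(1/2)^4 = 1/8).
Hamilton's rule: n·r·B > C, so the trait is favored while C < n·r·B = 5·0.125·0.211 = 0.131875.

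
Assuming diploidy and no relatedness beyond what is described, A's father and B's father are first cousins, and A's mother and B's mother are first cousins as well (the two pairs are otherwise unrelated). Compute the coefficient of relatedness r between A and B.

0.0625

Wright's path rule: contributions from independent ancestry routes add.
A and B are related in two ways: second cousins through their fathers (r = 1/32) and second cousins through their mothers (r = 1/32).
r = 1/32 + 1/32 = 0.0625.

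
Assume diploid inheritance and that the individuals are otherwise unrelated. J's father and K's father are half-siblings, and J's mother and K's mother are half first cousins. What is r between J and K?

0.078125

Wright's path rule: contributions from independent ancestry routes add.
J and K are related in two ways: half first cousins through their fathers (r = 1/16) and half second cousins through their mothers (r = 1/64).
r = 1/16 + 1/64 = 5/64 = 0.078125.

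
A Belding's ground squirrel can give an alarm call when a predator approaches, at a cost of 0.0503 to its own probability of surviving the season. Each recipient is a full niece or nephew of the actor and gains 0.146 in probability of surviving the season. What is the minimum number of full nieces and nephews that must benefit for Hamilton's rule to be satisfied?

2

r to a full niece or nephew = 0.25 (full aunt/uncle↔niece/nephew: two paths of length 3 through the shared grandparent pair: r = 2·(1/2)^3 = 1/4).
Hamilton's rule: n·r·B > C  ⇒  n > C/(r·B) = 0.0503/(0.25·0.146) = 1.378.
The smallest integer exceeding 1.378 is 2.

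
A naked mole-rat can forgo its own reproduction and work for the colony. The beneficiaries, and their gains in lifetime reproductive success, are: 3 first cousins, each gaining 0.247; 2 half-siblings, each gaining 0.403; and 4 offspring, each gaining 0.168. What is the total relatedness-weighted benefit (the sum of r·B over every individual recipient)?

r to a first cousin = 1/8 (first cousins share one grandparent pair — two paths of length 4: r = 2·(1/2)^4 = 1/8).
r to a half-sibling = 0.25 (half-sibs share one parent — one path of length 2: r = (1/2)^2 = 1/4).
r to an offspring = 1/2 (one parent–offspring link: r = (1/2)^1 = 1/2).
Summing one r·B term per recipient: 3·0.125·0.247 + 2·0.25·0.403 + 4·0.5·0.168 = 0.630125.

0.630125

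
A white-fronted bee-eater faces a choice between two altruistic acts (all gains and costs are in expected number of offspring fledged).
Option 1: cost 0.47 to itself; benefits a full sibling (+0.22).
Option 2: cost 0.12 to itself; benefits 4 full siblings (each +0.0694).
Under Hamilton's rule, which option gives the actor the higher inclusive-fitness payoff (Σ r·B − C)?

Option 2

Option 1: r to a full sibling = 0.5.
Option 1: Σ r·B − C = (1·0.5·0.22) − 0.47 = -0.36.
Option 2: r to a full sibling = 0.5.
Option 2: Σ r·B − C = (4·0.5·0.0694) − 0.12 = 0.0188.
Option 2 has the higher net inclusive-fitness payoff.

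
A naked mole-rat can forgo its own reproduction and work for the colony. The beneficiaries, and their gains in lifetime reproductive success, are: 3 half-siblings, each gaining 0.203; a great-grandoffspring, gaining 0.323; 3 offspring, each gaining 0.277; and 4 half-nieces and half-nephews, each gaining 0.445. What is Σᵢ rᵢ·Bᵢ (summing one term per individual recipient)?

0.830625

r to a half-sibling = 0.25 (half-sibs share one parent — one path of length 2: r = (1/2)^2 = 1/4).
r to a great-grandoffspring = 0.125 (three parent–offspring links: r = (1/2)^3 = 1/8).
r to an offspring = 1/2 (one parent–offspring link: r = (1/2)^1 = 1/2).
r to a half-niece or half-nephew = 0.125 (half-aunt/uncle↔niece/nephew: one path of length 3: r = (1/2)^3 = 1/8).
Summing one r·B term per recipient: 3·0.25·0.203 + 1·0.125·0.323 + 3·0.5·0.277 + 4·0.125·0.445 = 0.830625.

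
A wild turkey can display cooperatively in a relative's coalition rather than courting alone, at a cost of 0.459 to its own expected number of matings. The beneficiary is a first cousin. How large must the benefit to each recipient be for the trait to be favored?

r to a first cousin = 0.125 (first cousins share one grandparent pair — two paths of length 4: r = 2·(1/2)^4 = 1/8).
Hamilton's rule with n recipients of equal r: n·r·B > C, so B > C/(n·r) = 0.459/(1·0.125) = 3.672.

3.672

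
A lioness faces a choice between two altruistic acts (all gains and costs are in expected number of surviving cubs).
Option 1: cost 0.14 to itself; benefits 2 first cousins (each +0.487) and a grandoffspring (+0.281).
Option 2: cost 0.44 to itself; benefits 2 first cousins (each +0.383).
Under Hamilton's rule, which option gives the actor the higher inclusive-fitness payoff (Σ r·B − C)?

Option 1: r to a first cousin = 0.125.
Option 1: r to a grandoffspring = 0.25.
Option 1: Σ r·B − C = (2·0.125·0.487 + 1·0.25·0.281) − 0.14 = 0.052.
Option 2: r to a first cousin = 0.125.
Option 2: Σ r·B − C = (2·0.125·0.383) − 0.44 = -0.34425.
Option 1 has the higher net inclusive-fitness payoff.

Option 1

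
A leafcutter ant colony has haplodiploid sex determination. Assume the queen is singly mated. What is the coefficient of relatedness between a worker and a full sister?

Haplodiploid full sisters inherit their father's entire haploid genome identically (contributing 1/2) and on average half of their mother's contribution (1/2 · 1/2 = 1/4); r = 1/2 + 1/4 = 3/4.

0.75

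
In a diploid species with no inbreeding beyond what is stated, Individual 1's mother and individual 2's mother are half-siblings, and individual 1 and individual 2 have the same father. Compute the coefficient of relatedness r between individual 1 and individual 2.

0.3125

Wright's path rule: contributions from independent ancestry routes add.
Individual 1 and individual 2 are related in two ways: half first cousins through their mothers (r = 1/16) and half-sibs through their shared father (r = 1/4).
r = 1/16 + 1/4 = 5/16 = 0.3125.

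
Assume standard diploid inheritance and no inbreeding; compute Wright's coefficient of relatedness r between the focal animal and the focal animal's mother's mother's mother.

Each parent–offspring link contributes a factor of 1/2, and independent paths through distinct common ancestors add.
Three parent–offspring links: r = (1/2)^3 = 1/8.

0.125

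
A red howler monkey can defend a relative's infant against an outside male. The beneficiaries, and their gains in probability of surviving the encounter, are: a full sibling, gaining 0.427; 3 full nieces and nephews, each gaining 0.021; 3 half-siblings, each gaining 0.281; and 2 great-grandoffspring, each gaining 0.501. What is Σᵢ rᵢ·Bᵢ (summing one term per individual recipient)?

0.56525

r to a full sibling = 1/2 (full sibs share both parents — two paths of length 2: r = 2·(1/2)^2 = 1/2).
r to a full niece or nephew = 0.25 (full aunt/uncle↔niece/nephew: two paths of length 3 through the shared grandparent pair: r = 2·(1/2)^3 = 1/4).
r to a half-sibling = 1/4 (half-sibs share one parent — one path of length 2: r = (1/2)^2 = 1/4).
r to a great-grandoffspring = 1/8 (three parent–offspring links: r = (1/2)^3 = 1/8).
Summing one r·B term per recipient: 1·0.5·0.427 + 3·0.25·0.021 + 3·0.25·0.281 + 2·0.125·0.501 = 0.56525.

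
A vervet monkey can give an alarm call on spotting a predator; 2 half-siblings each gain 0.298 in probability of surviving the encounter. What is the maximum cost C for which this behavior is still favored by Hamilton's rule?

0.149

r to a half-sibling = 0.25 (half-sibs share one parent — one path of length 2: r = (1/2)^2 = 1/4).
Hamilton's rule: n·r·B > C, so the trait is favored while C < n·r·B = 2·0.25·0.298 = 0.149.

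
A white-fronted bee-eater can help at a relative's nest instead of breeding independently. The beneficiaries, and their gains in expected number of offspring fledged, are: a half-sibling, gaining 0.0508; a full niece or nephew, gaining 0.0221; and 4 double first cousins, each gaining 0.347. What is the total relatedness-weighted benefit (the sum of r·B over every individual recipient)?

0.365225

r to a half-sibling = 0.25 (half-sibs share one parent — one path of length 2: r = (1/2)^2 = 1/4).
r to a full niece or nephew = 1/4 (full aunt/uncle↔niece/nephew: two paths of length 3 through the shared grandparent pair: r = 2·(1/2)^3 = 1/4).
r to a double first cousin = 0.25 (double first cousins share both grandparent pairs — four paths of length 4: r = 4·(1/2)^4 = 1/4).
Summing one r·B term per recipient: 1·0.25·0.0508 + 1·0.25·0.0221 + 4·0.25·0.347 = 0.365225.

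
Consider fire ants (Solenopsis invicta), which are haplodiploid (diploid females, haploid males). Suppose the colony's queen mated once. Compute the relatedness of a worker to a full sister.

Haplodiploid full sisters inherit their father's entire haploid genome identically (contributing 1/2) and on average half of their mother's contribution (1/2 · 1/2 = 1/4); r = 1/2 + 1/4 = 3/4.

0.75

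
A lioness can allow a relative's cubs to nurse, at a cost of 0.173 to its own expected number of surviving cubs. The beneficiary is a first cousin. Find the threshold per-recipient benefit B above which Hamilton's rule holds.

r to a first cousin = 0.125 (first cousins share one grandparent pair — two paths of length 4: r = 2·(1/2)^4 = 1/8).
Hamilton's rule with n recipients of equal r: n·r·B > C, so B > C/(n·r) = 0.173/(1·0.125) = 1.384.

1.384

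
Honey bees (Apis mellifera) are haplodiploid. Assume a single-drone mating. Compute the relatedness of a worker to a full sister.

Haplodiploid full sisters inherit their father's entire haploid genome identically (contributing 1/2) and on average half of their mother's contribution (1/2 · 1/2 = 1/4); r = 1/2 + 1/4 = 3/4.

0.75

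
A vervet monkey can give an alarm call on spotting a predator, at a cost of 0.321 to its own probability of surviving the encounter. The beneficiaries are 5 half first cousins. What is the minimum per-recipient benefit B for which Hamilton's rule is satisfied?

1.0272

r to a half first cousin = 1/16 (half first cousins share one grandparent — one path of length 4: r = (1/2)^4 = 1/16).
Hamilton's rule with n recipients of equal r: n·r·B > C, so B > C/(n·r) = 0.321/(5·0.0625) = 1.0272.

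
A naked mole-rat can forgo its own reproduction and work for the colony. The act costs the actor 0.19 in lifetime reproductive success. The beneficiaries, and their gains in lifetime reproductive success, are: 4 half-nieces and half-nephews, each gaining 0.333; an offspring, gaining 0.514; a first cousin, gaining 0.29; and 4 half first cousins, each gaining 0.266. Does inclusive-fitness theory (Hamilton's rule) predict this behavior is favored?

Yes

Hamilton's rule: the trait is favored when the sum of r·B over every recipient exceeds the actor's cost C.
r to a half-niece or half-nephew = 1/8 (half-aunt/uncle↔niece/nephew: one path of length 3: r = (1/2)^3 = 1/8).
r to an offspring = 1/2 (one parent–offspring link: r = (1/2)^1 = 1/2).
r to a first cousin = 1/8 (first cousins share one grandparent pair — two paths of length 4: r = 2·(1/2)^4 = 1/8).
r to a half first cousin = 1/16 (half first cousins share one grandparent — one path of length 4: r = (1/2)^4 = 1/16).
Summing one r·B term per recipient: 4·0.125·0.333 + 1·0.5·0.514 + 1·0.125·0.29 + 4·0.0625·0.266 = 0.52625.
0.52625 > 0.19: the indirect benefit exceeds the cost.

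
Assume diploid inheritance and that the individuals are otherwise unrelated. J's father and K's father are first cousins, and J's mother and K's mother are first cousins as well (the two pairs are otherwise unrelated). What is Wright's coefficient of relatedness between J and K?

With two independent routes of shared ancestry, r is the sum of the two contributions.
J and K are related in two ways: second cousins through their fathers (r = 1/32) and second cousins through their mothers (r = 1/32).
r = 1/32 + 1/32 = 1/16 = 0.0625.

0.0625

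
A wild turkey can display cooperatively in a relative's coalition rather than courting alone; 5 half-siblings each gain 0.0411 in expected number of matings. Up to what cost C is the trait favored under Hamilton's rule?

0.051375

r to a half-sibling = 1/4 (half-sibs share one parent — one path of length 2: r = (1/2)^2 = 1/4).
Hamilton's rule: n·r·B > C, so the trait is favored while C < n·r·B = 5·0.25·0.0411 = 0.051375.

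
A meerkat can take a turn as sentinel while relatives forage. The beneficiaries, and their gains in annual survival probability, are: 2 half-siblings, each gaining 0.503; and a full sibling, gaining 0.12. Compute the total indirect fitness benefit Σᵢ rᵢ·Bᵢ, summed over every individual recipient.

0.3115

r to a half-sibling = 0.25 (half-sibs share one parent — one path of length 2: r = (1/2)^2 = 1/4).
r to a full sibling = 0.5 (full sibs share both parents — two paths of length 2: r = 2·(1/2)^2 = 1/2).
Summing one r·B term per recipient: 2·0.25·0.503 + 1·0.5·0.12 = 0.3115.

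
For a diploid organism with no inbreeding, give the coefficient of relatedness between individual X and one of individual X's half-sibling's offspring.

0.125

Each parent–offspring link contributes a factor of 1/2, and independent paths through distinct common ancestors add.
Half-aunt/uncle↔niece/nephew: one path of length 3: r = (1/2)^3 = 1/8.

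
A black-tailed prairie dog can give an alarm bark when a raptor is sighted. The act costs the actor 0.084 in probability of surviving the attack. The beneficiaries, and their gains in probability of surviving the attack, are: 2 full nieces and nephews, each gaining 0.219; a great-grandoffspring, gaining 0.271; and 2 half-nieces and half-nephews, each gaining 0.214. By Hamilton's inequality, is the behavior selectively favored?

Hamilton's rule: the trait is favored when the sum of r·B over every recipient exceeds the actor's cost C.
r to a full niece or nephew = 1/4 (full aunt/uncle↔niece/nephew: two paths of length 3 through the shared grandparent pair: r = 2·(1/2)^3 = 1/4).
r to a great-grandoffspring = 0.125 (three parent–offspring links: r = (1/2)^3 = 1/8).
r to a half-niece or half-nephew = 1/8 (half-aunt/uncle↔niece/nephew: one path of length 3: r = (1/2)^3 = 1/8).
Summing one r·B term per recipient: 2·0.25·0.219 + 1·0.125·0.271 + 2·0.125·0.214 = 0.196875.
0.196875 > 0.084: the indirect benefit exceeds the cost.

Yes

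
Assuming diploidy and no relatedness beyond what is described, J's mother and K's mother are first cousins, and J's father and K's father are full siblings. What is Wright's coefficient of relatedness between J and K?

0.15625

With two independent routes of shared ancestry, r is the sum of the two contributions.
J and K are related in two ways: second cousins through their mothers (r = 1/32) and first cousins through their fathers (r = 1/8).
r = 1/32 + 1/8 = 5/32 = 0.15625.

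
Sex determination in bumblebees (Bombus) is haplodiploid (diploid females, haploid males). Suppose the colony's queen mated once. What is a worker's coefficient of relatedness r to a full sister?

0.75

Haplodiploid full sisters inherit their father's entire haploid genome identically (contributing 1/2) and on average half of their mother's contribution (1/2 · 1/2 = 1/4); r = 1/2 + 1/4 = 3/4.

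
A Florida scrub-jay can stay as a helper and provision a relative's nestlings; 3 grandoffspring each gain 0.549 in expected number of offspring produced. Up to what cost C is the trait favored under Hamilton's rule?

r to a grandoffspring = 0.25 (two parent–offspring links: r = (1/2)^2 = 1/4).
Hamilton's rule: n·r·B > C, so the trait is favored while C < n·r·B = 3·0.25·0.549 = 0.41175.

0.41175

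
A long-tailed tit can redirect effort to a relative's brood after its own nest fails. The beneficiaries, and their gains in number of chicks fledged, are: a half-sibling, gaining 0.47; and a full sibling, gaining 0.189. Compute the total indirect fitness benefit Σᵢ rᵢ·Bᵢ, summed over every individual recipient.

r to a half-sibling = 1/4 (half-sibs share one parent — one path of length 2: r = (1/2)^2 = 1/4).
r to a full sibling = 0.5 (full sibs share both parents — two paths of length 2: r = 2·(1/2)^2 = 1/2).
Summing one r·B term per recipient: 1·0.25·0.47 + 1·0.5·0.189 = 0.212.

0.212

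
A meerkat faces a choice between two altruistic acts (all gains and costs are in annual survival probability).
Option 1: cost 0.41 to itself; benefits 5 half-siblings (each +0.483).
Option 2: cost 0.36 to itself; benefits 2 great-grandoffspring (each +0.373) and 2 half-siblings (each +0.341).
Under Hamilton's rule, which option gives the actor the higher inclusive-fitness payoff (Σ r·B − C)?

Option 1: r to a half-sibling = 0.25.
Option 1: Σ r·B − C = (5·0.25·0.483) − 0.41 = 0.19375.
Option 2: r to a great-grandoffspring = 0.125.
Option 2: r to a half-sibling = 0.25.
Option 2: Σ r·B − C = (2·0.125·0.373 + 2·0.25·0.341) − 0.36 = -0.09625.
Option 1 has the higher net inclusive-fitness payoff.

Option 1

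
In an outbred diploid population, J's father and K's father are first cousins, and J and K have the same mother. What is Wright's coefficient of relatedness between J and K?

With two independent routes of shared ancestry, r is the sum of the two contributions.
J and K are related in two ways: second cousins through their fathers (r = 1/32) and half-sibs through their shared mother (r = 1/4).
r = 1/32 + 1/4 = 0.28125.

0.28125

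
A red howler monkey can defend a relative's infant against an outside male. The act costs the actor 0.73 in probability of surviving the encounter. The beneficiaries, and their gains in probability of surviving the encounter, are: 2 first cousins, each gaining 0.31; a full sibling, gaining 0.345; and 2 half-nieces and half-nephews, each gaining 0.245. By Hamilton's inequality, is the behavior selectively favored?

No

Hamilton's rule: the trait is favored when the sum of r·B over every recipient exceeds the actor's cost C.
r to a first cousin = 1/8 (first cousins share one grandparent pair — two paths of length 4: r = 2·(1/2)^4 = 1/8).
r to a full sibling = 1/2 (full sibs share both parents — two paths of length 2: r = 2·(1/2)^2 = 1/2).
r to a half-niece or half-nephew = 0.125 (half-aunt/uncle↔niece/nephew: one path of length 3: r = (1/2)^3 = 1/8).
Summing one r·B term per recipient: 2·0.125·0.31 + 1·0.5·0.345 + 2·0.125·0.245 = 0.31125.
0.31125 < 0.73: the indirect benefit is less than the cost.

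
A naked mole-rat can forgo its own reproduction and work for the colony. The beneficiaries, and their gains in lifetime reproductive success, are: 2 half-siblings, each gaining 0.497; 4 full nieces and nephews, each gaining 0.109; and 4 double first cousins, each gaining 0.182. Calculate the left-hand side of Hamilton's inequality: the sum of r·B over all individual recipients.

r to a half-sibling = 1/4 (half-sibs share one parent — one path of length 2: r = (1/2)^2 = 1/4).
r to a full niece or nephew = 1/4 (full aunt/uncle↔niece/nephew: two paths of length 3 through the shared grandparent pair: r = 2·(1/2)^3 = 1/4).
r to a double first cousin = 0.25 (double first cousins share both grandparent pairs — four paths of length 4: r = 4·(1/2)^4 = 1/4).
Summing one r·B term per recipient: 2·0.25·0.497 + 4·0.25·0.109 + 4·0.25·0.182 = 0.5395.

0.5395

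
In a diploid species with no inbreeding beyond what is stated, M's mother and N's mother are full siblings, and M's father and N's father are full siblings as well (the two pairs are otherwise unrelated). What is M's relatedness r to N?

Relatedness sums over independent paths through distinct common ancestors.
M and N are related in two ways: first cousins through their mothers (r = 1/8) and first cousins through their fathers (r = 1/8) — i.e. double first cousins.
r = 1/8 + 1/8 = 1/4 = 0.25.

0.25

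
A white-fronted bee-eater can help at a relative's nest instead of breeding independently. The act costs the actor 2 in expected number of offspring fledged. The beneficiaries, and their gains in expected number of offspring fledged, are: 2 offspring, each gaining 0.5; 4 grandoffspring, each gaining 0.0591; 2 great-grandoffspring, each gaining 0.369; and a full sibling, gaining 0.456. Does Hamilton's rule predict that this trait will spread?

Hamilton's rule: the trait is favored when the sum of r·B over every recipient exceeds the actor's cost C.
r to an offspring = 0.5 (one parent–offspring link: r = (1/2)^1 = 1/2).
r to a grandoffspring = 1/4 (two parent–offspring links: r = (1/2)^2 = 1/4).
r to a great-grandoffspring = 1/8 (three parent–offspring links: r = (1/2)^3 = 1/8).
r to a full sibling = 0.5 (full sibs share both parents — two paths of length 2: r = 2·(1/2)^2 = 1/2).
Summing one r·B term per recipient: 2·0.5·0.5 + 4·0.25·0.0591 + 2·0.125·0.369 + 1·0.5·0.456 = 0.87935.
0.87935 < 2: the indirect benefit is less than the cost.

No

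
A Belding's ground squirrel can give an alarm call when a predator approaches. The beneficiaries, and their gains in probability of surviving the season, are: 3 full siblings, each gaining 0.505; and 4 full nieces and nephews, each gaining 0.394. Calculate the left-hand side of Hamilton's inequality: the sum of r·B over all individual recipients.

r to a full sibling = 1/2 (full sibs share both parents — two paths of length 2: r = 2·(1/2)^2 = 1/2).
r to a full niece or nephew = 0.25 (full aunt/uncle↔niece/nephew: two paths of length 3 through the shared grandparent pair: r = 2·(1/2)^3 = 1/4).
Summing one r·B term per recipient: 3·0.5·0.505 + 4·0.25·0.394 = 1.1515.

1.1515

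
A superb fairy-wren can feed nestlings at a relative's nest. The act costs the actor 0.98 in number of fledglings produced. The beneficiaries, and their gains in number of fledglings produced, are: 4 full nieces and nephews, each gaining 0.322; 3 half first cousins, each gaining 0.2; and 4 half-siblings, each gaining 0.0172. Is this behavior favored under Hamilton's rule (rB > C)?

Hamilton's rule: the trait is favored when the sum of r·B over every recipient exceeds the actor's cost C.
r to a full niece or nephew = 1/4 (full aunt/uncle↔niece/nephew: two paths of length 3 through the shared grandparent pair: r = 2·(1/2)^3 = 1/4).
r to a half first cousin = 1/16 (half first cousins share one grandparent — one path of length 4: r = (1/2)^4 = 1/16).
r to a half-sibling = 0.25 (half-sibs share one parent — one path of length 2: r = (1/2)^2 = 1/4).
Summing one r·B term per recipient: 4·0.25·0.322 + 3·0.0625·0.2 + 4·0.25·0.0172 = 0.3767.
0.3767 < 0.98: the indirect benefit is less than the cost.

No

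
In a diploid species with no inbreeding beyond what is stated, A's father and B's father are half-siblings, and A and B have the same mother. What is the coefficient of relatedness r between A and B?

0.3125

With two independent routes of shared ancestry, r is the sum of the two contributions.
A and B are related in two ways: half first cousins through their fathers (r = 1/16) and half-sibs through their shared mother (r = 1/4).
r = 1/16 + 1/4 = 0.3125.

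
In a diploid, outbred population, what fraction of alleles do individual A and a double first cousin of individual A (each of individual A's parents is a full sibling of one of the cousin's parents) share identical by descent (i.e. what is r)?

0.25

Each parent–offspring link contributes a factor of 1/2, and independent paths through distinct common ancestors add.
Double first cousins share both grandparent pairs — four paths of length 4: r = 4·(1/2)^4 = 1/4.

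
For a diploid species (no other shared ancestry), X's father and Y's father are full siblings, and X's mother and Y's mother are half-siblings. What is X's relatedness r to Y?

With two independent routes of shared ancestry, r is the sum of the two contributions.
X and Y are related in two ways: first cousins through their fathers (r = 1/8) and half first cousins through their mothers (r = 1/16).
r = 1/8 + 1/16 = 0.1875.

0.1875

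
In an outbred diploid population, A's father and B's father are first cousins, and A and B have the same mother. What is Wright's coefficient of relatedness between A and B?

0.28125

With two independent routes of shared ancestry, r is the sum of the two contributions.
A and B are related in two ways: second cousins through their fathers (r = 1/32) and half-sibs through their shared mother (r = 1/4).
r = 1/32 + 1/4 = 9/32 = 0.28125.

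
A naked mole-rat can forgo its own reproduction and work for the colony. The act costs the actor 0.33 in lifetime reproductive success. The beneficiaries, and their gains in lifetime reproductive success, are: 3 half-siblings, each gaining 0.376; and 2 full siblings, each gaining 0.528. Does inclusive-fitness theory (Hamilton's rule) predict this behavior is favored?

Yes

Hamilton's rule: the trait is favored when the sum of r·B over every recipient exceeds the actor's cost C.
r to a half-sibling = 1/4 (half-sibs share one parent — one path of length 2: r = (1/2)^2 = 1/4).
r to a full sibling = 1/2 (full sibs share both parents — two paths of length 2: r = 2·(1/2)^2 = 1/2).
Summing one r·B term per recipient: 3·0.25·0.376 + 2·0.5·0.528 = 0.81.
0.81 > 0.33: the indirect benefit exceeds the cost.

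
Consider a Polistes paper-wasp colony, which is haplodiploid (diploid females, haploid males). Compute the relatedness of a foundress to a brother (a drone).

0.25

Her haploid brother carries none of their father's genes and a random half of their mother's genome; that half matches the maternal half of her own genome with probability 1/2: r = 1/2 · 1/2 = 1/4.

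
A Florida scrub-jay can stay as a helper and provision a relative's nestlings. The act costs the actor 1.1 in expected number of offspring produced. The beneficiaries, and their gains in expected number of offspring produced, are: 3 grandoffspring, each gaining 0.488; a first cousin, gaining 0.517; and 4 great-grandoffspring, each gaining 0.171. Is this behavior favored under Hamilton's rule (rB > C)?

Hamilton's rule: the trait is favored when the sum of r·B over every recipient exceeds the actor's cost C.
r to a grandoffspring = 1/4 (two parent–offspring links: r = (1/2)^2 = 1/4).
r to a first cousin = 0.125 (first cousins share one grandparent pair — two paths of length 4: r = 2·(1/2)^4 = 1/8).
r to a great-grandoffspring = 1/8 (three parent–offspring links: r = (1/2)^3 = 1/8).
Summing one r·B term per recipient: 3·0.25·0.488 + 1·0.125·0.517 + 4·0.125·0.171 = 0.516125.
0.516125 < 1.1: the indirect benefit is less than the cost.

No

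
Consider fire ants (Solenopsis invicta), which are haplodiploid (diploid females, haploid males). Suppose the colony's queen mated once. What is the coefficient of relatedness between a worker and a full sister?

Haplodiploid full sisters inherit their father's entire haploid genome identically (contributing 1/2) and on average half of their mother's contribution (1/2 · 1/2 = 1/4); r = 1/2 + 1/4 = 3/4.

0.75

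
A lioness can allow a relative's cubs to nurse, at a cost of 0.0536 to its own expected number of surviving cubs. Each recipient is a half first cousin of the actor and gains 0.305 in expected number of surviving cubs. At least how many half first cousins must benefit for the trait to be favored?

r to a half first cousin = 1/16 (half first cousins share one grandparent — one path of length 4: r = (1/2)^4 = 1/16).
Hamilton's rule: n·r·B > C  ⇒  n > C/(r·B) = 0.0536/(0.0625·0.305) = 2.812.
The smallest integer exceeding 2.812 is 3.

3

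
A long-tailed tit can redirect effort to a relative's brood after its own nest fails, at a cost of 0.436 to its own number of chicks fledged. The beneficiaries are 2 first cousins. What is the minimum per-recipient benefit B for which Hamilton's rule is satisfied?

r to a first cousin = 1/8 (first cousins share one grandparent pair — two paths of length 4: r = 2·(1/2)^4 = 1/8).
Hamilton's rule with n recipients of equal r: n·r·B > C, so B > C/(n·r) = 0.436/(2·0.125) = 1.744.

1.744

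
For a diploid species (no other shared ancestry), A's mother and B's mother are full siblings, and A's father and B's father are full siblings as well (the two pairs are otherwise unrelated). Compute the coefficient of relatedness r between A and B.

0.25

With two independent routes of shared ancestry, r is the sum of the two contributions.
A and B are related in two ways: first cousins through their mothers (r = 1/8) and first cousins through their fathers (r = 1/8) — i.e. double first cousins.
r = 1/8 + 1/8 = 0.25.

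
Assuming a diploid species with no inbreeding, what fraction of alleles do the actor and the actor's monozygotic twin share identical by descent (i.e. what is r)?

1

Each parent–offspring link contributes a factor of 1/2, and independent paths through distinct common ancestors add.
Monozygotic twins share every allele identical by descent: r = 1.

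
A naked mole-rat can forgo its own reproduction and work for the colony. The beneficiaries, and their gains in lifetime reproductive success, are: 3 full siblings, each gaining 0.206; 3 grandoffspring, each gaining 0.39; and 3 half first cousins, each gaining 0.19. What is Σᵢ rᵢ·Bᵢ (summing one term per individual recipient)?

0.637125

r to a full sibling = 0.5 (full sibs share both parents — two paths of length 2: r = 2·(1/2)^2 = 1/2).
r to a grandoffspring = 0.25 (two parent–offspring links: r = (1/2)^2 = 1/4).
r to a half first cousin = 0.0625 (half first cousins share one grandparent — one path of length 4: r = (1/2)^4 = 1/16).
Summing one r·B term per recipient: 3·0.5·0.206 + 3·0.25·0.39 + 3·0.0625·0.19 = 0.637125.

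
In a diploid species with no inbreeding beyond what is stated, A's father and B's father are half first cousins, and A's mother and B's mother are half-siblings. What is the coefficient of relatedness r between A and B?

With two independent routes of shared ancestry, r is the sum of the two contributions.
A and B are related in two ways: half second cousins through their fathers (r = 1/64) and half first cousins through their mothers (r = 1/16).
r = 1/64 + 1/16 = 0.078125.

0.078125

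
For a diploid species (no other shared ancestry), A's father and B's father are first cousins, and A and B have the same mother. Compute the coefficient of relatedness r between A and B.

With two independent routes of shared ancestry, r is the sum of the two contributions.
A and B are related in two ways: second cousins through their fathers (r = 1/32) and half-sibs through their shared mother (r = 1/4).
r = 1/32 + 1/4 = 9/32 = 0.28125.

0.28125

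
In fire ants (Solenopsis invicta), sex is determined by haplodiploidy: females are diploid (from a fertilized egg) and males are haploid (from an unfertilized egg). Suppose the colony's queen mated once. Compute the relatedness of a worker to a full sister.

Haplodiploid full sisters inherit their father's entire haploid genome identically (contributing 1/2) and on average half of their mother's contribution (1/2 · 1/2 = 1/4); r = 1/2 + 1/4 = 3/4.

0.75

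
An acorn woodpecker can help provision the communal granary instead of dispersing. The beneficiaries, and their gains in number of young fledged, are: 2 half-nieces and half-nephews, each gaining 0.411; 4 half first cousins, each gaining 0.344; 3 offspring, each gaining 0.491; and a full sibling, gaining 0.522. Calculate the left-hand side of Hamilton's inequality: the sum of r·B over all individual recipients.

1.18625

r to a half-niece or half-nephew = 0.125 (half-aunt/uncle↔niece/nephew: one path of length 3: r = (1/2)^3 = 1/8).
r to a half first cousin = 0.0625 (half first cousins share one grandparent — one path of length 4: r = (1/2)^4 = 1/16).
r to an offspring = 0.5 (one parent–offspring link: r = (1/2)^1 = 1/2).
r to a full sibling = 1/2 (full sibs share both parents — two paths of length 2: r = 2·(1/2)^2 = 1/2).
Summing one r·B term per recipient: 2·0.125·0.411 + 4·0.0625·0.344 + 3·0.5·0.491 + 1·0.5·0.522 = 1.18625.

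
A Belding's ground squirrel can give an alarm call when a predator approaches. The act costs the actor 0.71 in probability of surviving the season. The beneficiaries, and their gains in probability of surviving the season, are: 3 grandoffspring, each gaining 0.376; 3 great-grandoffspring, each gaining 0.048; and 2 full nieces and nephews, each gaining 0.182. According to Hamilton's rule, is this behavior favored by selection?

No

Hamilton's rule: the trait is favored when the sum of r·B over every recipient exceeds the actor's cost C.
r to a grandoffspring = 0.25 (two parent–offspring links: r = (1/2)^2 = 1/4).
r to a great-grandoffspring = 0.125 (three parent–offspring links: r = (1/2)^3 = 1/8).
r to a full niece or nephew = 0.25 (full aunt/uncle↔niece/nephew: two paths of length 3 through the shared grandparent pair: r = 2·(1/2)^3 = 1/4).
Summing one r·B term per recipient: 3·0.25·0.376 + 3·0.125·0.048 + 2·0.25·0.182 = 0.391.
0.391 < 0.71: the indirect benefit is less than the cost.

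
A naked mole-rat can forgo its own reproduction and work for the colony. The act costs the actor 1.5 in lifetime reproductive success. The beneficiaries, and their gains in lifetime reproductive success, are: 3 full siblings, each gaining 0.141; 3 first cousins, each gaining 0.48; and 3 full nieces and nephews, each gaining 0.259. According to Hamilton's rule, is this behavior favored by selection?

Hamilton's rule: the trait is favored when the sum of r·B over every recipient exceeds the actor's cost C.
r to a full sibling = 1/2 (full sibs share both parents — two paths of length 2: r = 2·(1/2)^2 = 1/2).
r to a first cousin = 1/8 (first cousins share one grandparent pair — two paths of length 4: r = 2·(1/2)^4 = 1/8).
r to a full niece or nephew = 0.25 (full aunt/uncle↔niece/nephew: two paths of length 3 through the shared grandparent pair: r = 2·(1/2)^3 = 1/4).
Summing one r·B term per recipient: 3·0.5·0.141 + 3·0.125·0.48 + 3·0.25·0.259 = 0.58575.
0.58575 < 1.5: the indirect benefit is less than the cost.

No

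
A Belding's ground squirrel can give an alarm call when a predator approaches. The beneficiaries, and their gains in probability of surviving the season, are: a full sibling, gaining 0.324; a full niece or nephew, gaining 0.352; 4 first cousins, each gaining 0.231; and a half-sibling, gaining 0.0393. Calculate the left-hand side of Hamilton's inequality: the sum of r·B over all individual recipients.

r to a full sibling = 1/2 (full sibs share both parents — two paths of length 2: r = 2·(1/2)^2 = 1/2).
r to a full niece or nephew = 0.25 (full aunt/uncle↔niece/nephew: two paths of length 3 through the shared grandparent pair: r = 2·(1/2)^3 = 1/4).
r to a first cousin = 1/8 (first cousins share one grandparent pair — two paths of length 4: r = 2·(1/2)^4 = 1/8).
r to a half-sibling = 0.25 (half-sibs share one parent — one path of length 2: r = (1/2)^2 = 1/4).
Summing one r·B term per recipient: 1·0.5·0.324 + 1·0.25·0.352 + 4·0.125·0.231 + 1·0.25·0.0393 = 0.375325.

0.375325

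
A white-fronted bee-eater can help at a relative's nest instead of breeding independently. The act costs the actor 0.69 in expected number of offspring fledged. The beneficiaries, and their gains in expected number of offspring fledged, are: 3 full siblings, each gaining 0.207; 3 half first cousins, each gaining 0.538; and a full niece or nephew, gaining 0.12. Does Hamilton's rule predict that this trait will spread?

No

Hamilton's rule: the trait is favored when the sum of r·B over every recipient exceeds the actor's cost C.
r to a full sibling = 1/2 (full sibs share both parents — two paths of length 2: r = 2·(1/2)^2 = 1/2).
r to a half first cousin = 1/16 (half first cousins share one grandparent — one path of length 4: r = (1/2)^4 = 1/16).
r to a full niece or nephew = 1/4 (full aunt/uncle↔niece/nephew: two paths of length 3 through the shared grandparent pair: r = 2·(1/2)^3 = 1/4).
Summing one r·B term per recipient: 3·0.5·0.207 + 3·0.0625·0.538 + 1·0.25·0.12 = 0.441375.
0.441375 < 0.69: the indirect benefit is less than the cost.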